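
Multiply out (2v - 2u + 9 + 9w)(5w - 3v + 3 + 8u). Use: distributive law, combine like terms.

-17vw - 6v^2 - 21v + 22uv + 62uw + 66u - 16u^2 + 72w + 27 + 45w^2

(2v - 2u + 9 + 9w)(5w - 3v + 3 + 8u)
= 10vw - 6v^2 + 6v + 16uv - 10uw + 6uv - 6u - 16u^2 + 45w - 27v + 27 + 72u + 45w^2 - 27vw + 27w + 72uw    [distributive law]
= -17vw - 6v^2 - 21v + 22uv + 62uw + 66u - 16u^2 + 72w + 27 + 45w^2    [combine like terms]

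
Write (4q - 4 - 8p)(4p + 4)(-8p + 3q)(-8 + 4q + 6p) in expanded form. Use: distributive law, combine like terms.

1696p²q - 608p²q² - 320p³q - 1184pq² + 192pq³ + 2400pq - 576q² + 192q³ - 2304p² + 256p³ - 1024p + 384q + 1536p⁴

(4q - 4 - 8p)(4p + 4)(-8p + 3q)(-8 + 4q + 6p)
= (16pq + 16q - 16p - 16 - 32p² - 32p)(-8p + 3q)(-8 + 4q + 6p)    [distributive law]
= (16pq + 16q - 48p - 16 - 32p²)(-8p + 3q)(-8 + 4q + 6p)    [combine like terms]
= (-128p²q + 48pq² - 128pq + 48q² + 384p² - 144pq + 128p - 48q + 256p³ - 96p²q)(-8 + 4q + 6p)    [distributive law]
= (-224p²q + 48pq² - 272pq + 48q² + 384p² + 128p - 48q + 256p³)(-8 + 4q + 6p)    [combine like terms]
= 1792p²q - 896p²q² - 1344p³q - 384pq² + 192pq³ + 288p²q² + 2176pq - 1088pq² - 1632p²q - 384q² + 192q³ + 288pq² - 3072p² + 1536p²q + 2304p³ - 1024p + 512pq + 768p² + 384q - 192q² - 288pq - 2048p³ + 1024p³q + 1536p⁴    [distributive law]
= 1696p²q - 608p²q² - 320p³q - 1184pq² + 192pq³ + 2400pq - 576q² + 192q³ - 2304p² + 256p³ - 1024p + 384q + 1536p⁴    [combine like terms]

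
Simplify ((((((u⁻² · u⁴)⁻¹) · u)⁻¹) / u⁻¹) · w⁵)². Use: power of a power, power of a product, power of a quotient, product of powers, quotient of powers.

u⁴w¹⁰

((((((u⁻² · u⁴)⁻¹) · u)⁻¹) / u⁻¹) · w⁵)²
= ((((((u⁻² · u⁴)⁻¹) · u)⁻¹) / u⁻¹)²) · ((w⁵)²)    [power of a product]
= ((((((u⁻² · u⁴)⁻¹) · u)⁻¹)²) / ((u⁻¹)²)) · ((w⁵)²)    [power of a quotient]
= (((((u⁻² · u⁴)⁻¹) · u)⁻²) / ((u⁻¹)²)) · ((w⁵)²)    [power of a power]
= (((((u⁻² · u⁴)⁻¹)⁻²) · (u⁻²)) / ((u⁻¹)²)) · ((w⁵)²)    [power of a product]
= ((((u⁻² · u⁴)²) · (u⁻²)) / ((u⁻¹)²)) · ((w⁵)²)    [power of a power]
= (((((u⁻²)²) · ((u⁴)²)) · (u⁻²)) / ((u⁻¹)²)) · ((w⁵)²)    [power of a product]
= (((u⁻⁴ · ((u⁴)²)) · (u⁻²)) / ((u⁻¹)²)) · ((w⁵)²)    [power of a power]
= (((u⁻⁴ · u⁸) · (u⁻²)) / ((u⁻¹)²)) · ((w⁵)²)    [power of a power]
= ((u⁴ · (u⁻²)) / ((u⁻¹)²)) · ((w⁵)²)    [product of powers]
= (u² / ((u⁻¹)²)) · ((w⁵)²)    [product of powers]
= (u² / u⁻²) · ((w⁵)²)    [power of a power]
= u⁴ · ((w⁵)²)    [quotient of powers]
= u⁴ · w¹⁰    [power of a power]
= u⁴w¹⁰    [rearrange]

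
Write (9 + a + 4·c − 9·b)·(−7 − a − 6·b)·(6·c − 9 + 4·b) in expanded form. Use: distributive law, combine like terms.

−126·c + 567 − 333·b − 60·a·c + 144·a − 91·a·b + 158·b·c − 450·b² − 6·a²·c + 9·a² − 4·a²·b + 2·a·b·c + 12·a·b² − 168·c² − 24·a·c² − 144·b·c² + 228·b²·c + 216·b³

(9 + a + 4·c − 9·b)·(−7 − a − 6·b)·(6·c − 9 + 4·b)
= (−63 − 9·a − 54·b − 7·a − a² − 6·a·b − 28·c − 4·a·c − 24·b·c + 63·b + 9·a·b + 54·b²)·(6·c − 9 + 4·b)    [distributive law]
= (−63 − 16·a + 9·b − a² + 3·a·b − 28·c − 4·a·c − 24·b·c + 54·b²)·(6·c − 9 + 4·b)    [combine like terms]
= −378·c + 567 − 252·b − 96·a·c + 144·a − 64·a·b + 54·b·c − 81·b + 36·b² − 6·a²·c + 9·a² − 4·a²·b + 18·a·b·c − 27·a·b + 12·a·b² − 168·c² + 252·c − 112·b·c − 24·a·c² + 36·a·c − 16·a·b·c − 144·b·c² + 216·b·c − 96·b²·c + 324·b²·c − 486·b² + 216·b³    [distributive law]
= −126·c + 567 − 333·b − 60·a·c + 144·a − 91·a·b + 158·b·c − 450·b² − 6·a²·c + 9·a² − 4·a²·b + 2·a·b·c + 12·a·b² − 168·c² − 24·a·c² − 144·b·c² + 228·b²·c + 216·b³    [combine like terms]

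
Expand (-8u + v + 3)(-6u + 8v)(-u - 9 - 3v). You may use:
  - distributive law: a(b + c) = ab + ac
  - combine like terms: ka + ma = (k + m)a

-48u^3 - 414u^2 - 74u^2v + 660uv + 202uv^2 - 144v^2 - 24v^3 + 162u - 216v

(-8u + v + 3)(-6u + 8v)(-u - 9 - 3v)
= (48u^2 - 64uv - 6uv + 8v^2 - 18u + 24v)(-u - 9 - 3v)    [distributive law]
= (48u^2 - 70uv + 8v^2 - 18u + 24v)(-u - 9 - 3v)    [combine like terms]
= -48u^3 - 432u^2 - 144u^2v + 70u^2v + 630uv + 210uv^2 - 8uv^2 - 72v^2 - 24v^3 + 18u^2 + 162u + 54uv - 24uv - 216v - 72v^2    [distributive law]
= -48u^3 - 414u^2 - 74u^2v + 660uv + 202uv^2 - 144v^2 - 24v^3 + 162u - 216v    [combine like terms]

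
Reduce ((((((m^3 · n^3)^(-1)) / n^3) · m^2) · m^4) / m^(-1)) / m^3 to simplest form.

((((((m^3 · n^3)^(-1)) / n^3) · m^2) · m^4) / m^(-1)) / m^3
= (((((((m^3)^(-1)) · ((n^3)^(-1))) / n^3) · m^2) · m^4) / m^(-1)) / m^3    [power of a product]
= (((((m^(-3) · ((n^3)^(-1))) / n^3) · m^2) · m^4) / m^(-1)) / m^3    [power of a power]
= (((((m^(-3) · n^(-3)) / n^3) · m^2) · m^4) / m^(-1)) / m^3    [power of a power]
= mn^(-6)    [quotient of powers; product of powers]

mn^(-6)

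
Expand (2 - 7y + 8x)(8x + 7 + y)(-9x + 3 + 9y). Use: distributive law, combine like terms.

-456x^2 + 90x + 927xy + 42 - 15y - 444y^2 + 1008x^2y - 369xy^2 - 63y^3 - 576x^3

(2 - 7y + 8x)(8x + 7 + y)(-9x + 3 + 9y)
= (16x + 14 + 2y - 56xy - 49y - 7y^2 + 64x^2 + 56x + 8xy)(-9x + 3 + 9y)    [distributive law]
= (72x + 14 - 47y - 48xy - 7y^2 + 64x^2)(-9x + 3 + 9y)    [combine like terms]
= -648x^2 + 216x + 648xy - 126x + 42 + 126y + 423xy - 141y - 423y^2 + 432x^2y - 144xy - 432xy^2 + 63xy^2 - 21y^2 - 63y^3 - 576x^3 + 192x^2 + 576x^2y    [distributive law]
= -456x^2 + 90x + 927xy + 42 - 15y - 444y^2 + 1008x^2y - 369xy^2 - 63y^3 - 576x^3    [combine like terms]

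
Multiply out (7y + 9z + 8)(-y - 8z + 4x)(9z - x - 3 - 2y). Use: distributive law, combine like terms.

67y^2z - 49xy^2 + 37y^2 + 14y^3 - 441yz^2 + 245xyz + 251yz - 28x^2y - 140xy - 648z^3 + 396xz^2 - 360z^2 - 36x^2z + 244xz + 24y + 192z - 32x^2 - 96x

(7y + 9z + 8)(-y - 8z + 4x)(9z - x - 3 - 2y)
= (-7y^2 - 56yz + 28xy - 9yz - 72z^2 + 36xz - 8y - 64z + 32x)(9z - x - 3 - 2y)    [distributive law]
= (-7y^2 - 65yz + 28xy - 72z^2 + 36xz - 8y - 64z + 32x)(9z - x - 3 - 2y)    [combine like terms]
= -63y^2z + 7xy^2 + 21y^2 + 14y^3 - 585yz^2 + 65xyz + 195yz + 130y^2z + 252xyz - 28x^2y - 84xy - 56xy^2 - 648z^3 + 72xz^2 + 216z^2 + 144yz^2 + 324xz^2 - 36x^2z - 108xz - 72xyz - 72yz + 8xy + 24y + 16y^2 - 576z^2 + 64xz + 192z + 128yz + 288xz - 32x^2 - 96x - 64xy    [distributive law]
= 67y^2z - 49xy^2 + 37y^2 + 14y^3 - 441yz^2 + 245xyz + 251yz - 28x^2y - 140xy - 648z^3 + 396xz^2 - 360z^2 - 36x^2z + 244xz + 24y + 192z - 32x^2 - 96x    [combine like terms]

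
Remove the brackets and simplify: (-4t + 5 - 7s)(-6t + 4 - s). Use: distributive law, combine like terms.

(-4t + 5 - 7s)(-6t + 4 - s)
= 24t^2 - 16t + 4st - 30t + 20 - 5s + 42st - 28s + 7s^2    [distributive law]
= 24t^2 - 46t + 46st + 20 - 33s + 7s^2    [combine like terms]

24t^2 - 46t + 46st + 20 - 33s + 7s^2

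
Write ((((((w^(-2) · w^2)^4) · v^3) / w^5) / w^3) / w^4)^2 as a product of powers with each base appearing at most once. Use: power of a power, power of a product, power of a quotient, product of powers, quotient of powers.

((((((w^(-2) · w^2)^4) · v^3) / w^5) / w^3) / w^4)^2
= ((((((w^(-2) · w^2)^4) · v^3) / w^5) / w^3)^2) / ((w^4)^2)    [power of a quotient]
= ((((((w^(-2) · w^2)^4) · v^3) / w^5)^2) / ((w^3)^2)) / ((w^4)^2)    [power of a quotient]
= ((((((w^(-2) · w^2)^4) · v^3)^2) / ((w^5)^2)) / ((w^3)^2)) / ((w^4)^2)    [power of a quotient]
= ((((((w^(-2) · w^2)^4)^2) · ((v^3)^2)) / ((w^5)^2)) / ((w^3)^2)) / ((w^4)^2)    [power of a product]
= (((((w^(-2) · w^2)^8) · ((v^3)^2)) / ((w^5)^2)) / ((w^3)^2)) / ((w^4)^2)    [power of a power]
= ((((((w^(-2))^8) · ((w^2)^8)) · ((v^3)^2)) / ((w^5)^2)) / ((w^3)^2)) / ((w^4)^2)    [power of a product]
= ((((w^(-16) · ((w^2)^8)) · ((v^3)^2)) / ((w^5)^2)) / ((w^3)^2)) / ((w^4)^2)    [power of a power]
= ((((w^(-16) · w^16) · ((v^3)^2)) / ((w^5)^2)) / ((w^3)^2)) / ((w^4)^2)    [power of a power]
= (((w^0 · ((v^3)^2)) / ((w^5)^2)) / ((w^3)^2)) / ((w^4)^2)    [product of powers]
= (((w^0 · v^6) / ((w^5)^2)) / ((w^3)^2)) / ((w^4)^2)    [power of a power]
= (((w^0 · v^6) / w^10) / ((w^3)^2)) / ((w^4)^2)    [power of a power]
= (((w^0 · v^6) / w^10) / w^6) / ((w^4)^2)    [power of a power]
= (((w^0 · v^6) / w^10) / w^6) / w^8    [power of a power]
= v^6w^(-24)    [quotient of powers; product of powers]

v^6w^(-24)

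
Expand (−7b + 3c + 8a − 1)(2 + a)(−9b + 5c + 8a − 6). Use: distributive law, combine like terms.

(−7b + 3c + 8a − 1)(2 + a)(−9b + 5c + 8a − 6)
= (−14b − 7ab + 6c + 3ac + 16a + 8a² − 2 − a)(−9b + 5c + 8a − 6)    [distributive law]
= (−14b − 7ab + 6c + 3ac + 15a + 8a² − 2)(−9b + 5c + 8a − 6)    [combine like terms]
= 126b² − 70bc − 112ab + 84b + 63ab² − 35abc − 56a²b + 42ab − 54bc + 30c² + 48ac − 36c − 27abc + 15ac² + 24a²c − 18ac − 135ab + 75ac + 120a² − 90a − 72a²b + 40a²c + 64a³ − 48a² + 18b − 10c − 16a + 12    [distributive law]
= 126b² − 124bc − 205ab + 102b + 63ab² − 62abc − 128a²b + 30c² + 105ac − 46c + 15ac² + 64a²c + 72a² − 106a + 64a³ + 12    [combine like terms]

126b² − 124bc − 205ab + 102b + 63ab² − 62abc − 128a²b + 30c² + 105ac − 46c + 15ac² + 64a²c + 72a² − 106a + 64a³ + 12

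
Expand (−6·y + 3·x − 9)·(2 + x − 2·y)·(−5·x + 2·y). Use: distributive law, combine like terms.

−36·x·y + 12·y^2 + 66·x^2·y − 84·x·y^2 + 24·y^3 + 15·x^2 − 15·x^3 + 90·x − 36·y

(−6·y + 3·x − 9)·(2 + x − 2·y)·(−5·x + 2·y)
= (−12·y − 6·x·y + 12·y^2 + 6·x + 3·x^2 − 6·x·y − 18 − 9·x + 18·y)·(−5·x + 2·y)    [distributive law]
= (6·y − 12·x·y + 12·y^2 − 3·x + 3·x^2 − 18)·(−5·x + 2·y)    [combine like terms]
= −30·x·y + 12·y^2 + 60·x^2·y − 24·x·y^2 − 60·x·y^2 + 24·y^3 + 15·x^2 − 6·x·y − 15·x^3 + 6·x^2·y + 90·x − 36·y    [distributive law]
= −36·x·y + 12·y^2 + 66·x^2·y − 84·x·y^2 + 24·y^3 + 15·x^2 − 15·x^3 + 90·x − 36·y    [combine like terms]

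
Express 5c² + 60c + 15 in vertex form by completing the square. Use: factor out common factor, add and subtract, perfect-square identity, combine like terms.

5(c + 6)² − 165

5c² + 60c + 15
= 5(c² + 12c) + 15    [factor out 5 from the c-terms]
= 5(c² + 12c + 36 − 36) + 15    [add and subtract 36 inside the bracket]
= 5(c + 6)² − 180 + 15    [perfect-square identity]
= 5(c + 6)² − 165    [combine constants]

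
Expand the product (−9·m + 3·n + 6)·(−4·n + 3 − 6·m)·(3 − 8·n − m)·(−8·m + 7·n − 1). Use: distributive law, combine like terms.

(−9·m + 3·n + 6)·(−4·n + 3 − 6·m)·(3 − 8·n − m)·(−8·m + 7·n − 1)
= (36·m·n − 27·m + 54·m² − 12·n² + 9·n − 18·m·n − 24·n + 18 − 36·m)·(3 − 8·n − m)·(−8·m + 7·n − 1)    [distributive law]
= (18·m·n − 63·m + 54·m² − 12·n² − 15·n + 18)·(3 − 8·n − m)·(−8·m + 7·n − 1)    [combine like terms]
= (54·m·n − 144·m·n² − 18·m²·n − 189·m + 504·m·n + 63·m² + 162·m² − 432·m²·n − 54·m³ − 36·n² + 96·n³ + 12·m·n² − 45·n + 120·n² + 15·m·n + 54 − 144·n − 18·m)·(−8·m + 7·n − 1)    [distributive law]
= (573·m·n − 132·m·n² − 450·m²·n − 207·m + 225·m² − 54·m³ + 84·n² + 96·n³ − 189·n + 54)·(−8·m + 7·n − 1)    [combine like terms]
= −4584·m²·n + 4011·m·n² − 573·m·n + 1056·m²·n² − 924·m·n³ + 132·m·n² + 3600·m³·n − 3150·m²·n² + 450·m²·n + 1656·m² − 1449·m·n + 207·m − 1800·m³ + 1575·m²·n − 225·m² + 432·m⁴ − 378·m³·n + 54·m³ − 672·m·n² + 588·n³ − 84·n² − 768·m·n³ + 672·n⁴ − 96·n³ + 1512·m·n − 1323·n² + 189·n − 432·m + 378·n − 54    [distributive law]
= −2559·m²·n + 3471·m·n² − 510·m·n − 2094·m²·n² − 1692·m·n³ + 3222·m³·n + 1431·m² − 225·m − 1746·m³ + 432·m⁴ + 492·n³ − 1407·n² + 672·n⁴ + 567·n − 54    [combine like terms]

−2559·m²·n + 3471·m·n² − 510·m·n − 2094·m²·n² − 1692·m·n³ + 3222·m³·n + 1431·m² − 225·m − 1746·m³ + 432·m⁴ + 492·n³ − 1407·n² + 672·n⁴ + 567·n − 54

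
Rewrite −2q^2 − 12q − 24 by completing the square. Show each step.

−2(q + 3)^2 − 6

−2q^2 − 12q − 24
= −2(q^2 + 6q) − 24    [factor out -2 from the q-terms]
= −2(q^2 + 6q + 9 − 9) − 24    [add and subtract 9 inside the bracket]
= −2(q + 3)^2 + 18 − 24    [perfect-square identity]
= −2(q + 3)^2 − 6    [combine constants]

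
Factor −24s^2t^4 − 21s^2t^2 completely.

−24s^2t^4 − 21s^2t^2
= 3(−8s^2t^4 − 7s^2t^2)    [factor out 3]
= 3s^2t^2(−8t^2 − 7)    [factor out s^2t^2]

3s^2t^2(−8t^2 − 7)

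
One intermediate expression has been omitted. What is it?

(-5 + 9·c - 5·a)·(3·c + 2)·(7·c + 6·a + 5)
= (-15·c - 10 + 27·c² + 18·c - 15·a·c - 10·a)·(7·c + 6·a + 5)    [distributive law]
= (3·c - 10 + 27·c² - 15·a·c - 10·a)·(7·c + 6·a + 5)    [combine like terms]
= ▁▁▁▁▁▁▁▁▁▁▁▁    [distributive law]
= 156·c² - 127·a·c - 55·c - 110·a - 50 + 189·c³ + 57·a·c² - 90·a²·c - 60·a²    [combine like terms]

Applying distributive law to the line above:

21·c² + 18·a·c + 15·c - 70·c - 60·a - 50 + 189·c³ + 162·a·c² + 135·c² - 105·a·c² - 90·a²·c - 75·a·c - 70·a·c - 60·a² - 50·a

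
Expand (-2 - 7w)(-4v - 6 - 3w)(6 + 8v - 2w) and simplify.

(-2 - 7w)(-4v - 6 - 3w)(6 + 8v - 2w)
= (8v + 12 + 6w + 28vw + 42w + 21w^2)(6 + 8v - 2w)    [distributive law]
= (8v + 12 + 48w + 28vw + 21w^2)(6 + 8v - 2w)    [combine like terms]
= 48v + 64v^2 - 16vw + 72 + 96v - 24w + 288w + 384vw - 96w^2 + 168vw + 224v^2w - 56vw^2 + 126w^2 + 168vw^2 - 42w^3    [distributive law]
= 144v + 64v^2 + 536vw + 72 + 264w + 30w^2 + 224v^2w + 112vw^2 - 42w^3    [combine like terms]

144v + 64v^2 + 536vw + 72 + 264w + 30w^2 + 224v^2w + 112vw^2 - 42w^3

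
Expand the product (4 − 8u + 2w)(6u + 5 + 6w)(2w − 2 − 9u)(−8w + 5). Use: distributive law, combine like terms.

(4 − 8u + 2w)(6u + 5 + 6w)(2w − 2 − 9u)(−8w + 5)
= (24u + 20 + 24w − 48u² − 40u − 48uw + 12uw + 10w + 12w²)(2w − 2 − 9u)(−8w + 5)    [distributive law]
= (−16u + 20 + 34w − 48u² − 36uw + 12w²)(2w − 2 − 9u)(−8w + 5)    [combine like terms]
= (−32uw + 32u + 144u² + 40w − 40 − 180u + 68w² − 68w − 306uw − 96u²w + 96u² + 432u³ − 72uw² + 72uw + 324u²w + 24w³ − 24w² − 108uw²)(−8w + 5)    [distributive law]
= (−266uw − 148u + 240u² − 28w − 40 + 44w² + 228u²w + 432u³ − 180uw² + 24w³)(−8w + 5)    [combine like terms]
= 2128uw² − 1330uw + 1184uw − 740u − 1920u²w + 1200u² + 224w² − 140w + 320w − 200 − 352w³ + 220w² − 1824u²w² + 1140u²w − 3456u³w + 2160u³ + 1440uw³ − 900uw² − 192w⁴ + 120w³    [distributive law]
= 1228uw² − 146uw − 740u − 780u²w + 1200u² + 444w² + 180w − 200 − 232w³ − 1824u²w² − 3456u³w + 2160u³ + 1440uw³ − 192w⁴    [combine like terms]

1228uw² − 146uw − 740u − 780u²w + 1200u² + 444w² + 180w − 200 − 232w³ − 1824u²w² − 3456u³w + 2160u³ + 1440uw³ − 192w⁴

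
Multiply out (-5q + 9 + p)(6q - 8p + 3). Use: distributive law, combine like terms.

-30q^2 + 46pq + 39q - 69p + 27 - 8p^2

(-5q + 9 + p)(6q - 8p + 3)
= -30q^2 + 40pq - 15q + 54q - 72p + 27 + 6pq - 8p^2 + 3p    [distributive law]
= -30q^2 + 46pq + 39q - 69p + 27 - 8p^2    [combine like terms]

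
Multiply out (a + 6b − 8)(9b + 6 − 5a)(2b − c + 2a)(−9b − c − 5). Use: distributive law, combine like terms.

(a + 6b − 8)(9b + 6 − 5a)(2b − c + 2a)(−9b − c − 5)
= (9ab + 6a − 5a² + 54b² + 36b − 30ab − 72b − 48 + 40a)(2b − c + 2a)(−9b − c − 5)    [distributive law]
= (−21ab + 46a − 5a² + 54b² − 36b − 48)(2b − c + 2a)(−9b − c − 5)    [combine like terms]
= (−42ab² + 21abc − 42a²b + 92ab − 46ac + 92a² − 10a²b + 5a²c − 10a³ + 108b³ − 54b²c + 108ab² − 72b² + 36bc − 72ab − 96b + 48c − 96a)(−9b − c − 5)    [distributive law]
= (66ab² + 21abc − 52a²b + 20ab − 46ac + 92a² + 5a²c − 10a³ + 108b³ − 54b²c − 72b² + 36bc − 96b + 48c − 96a)(−9b − c − 5)    [combine like terms]
= −594ab³ − 66ab²c − 330ab² − 189ab²c − 21abc² − 105abc + 468a²b² + 52a²bc + 260a²b − 180ab² − 20abc − 100ab + 414abc + 46ac² + 230ac − 828a²b − 92a²c − 460a² − 45a²bc − 5a²c² − 25a²c + 90a³b + 10a³c + 50a³ − 972b⁴ − 108b³c − 540b³ + 486b³c + 54b²c² + 270b²c + 648b³ + 72b²c + 360b² − 324b²c − 36bc² − 180bc + 864b² + 96bc + 480b − 432bc − 48c² − 240c + 864ab + 96ac + 480a    [distributive law]
= −594ab³ − 255ab²c − 510ab² − 21abc² + 289abc + 468a²b² + 7a²bc − 568a²b + 764ab + 46ac² + 326ac − 117a²c − 460a² − 5a²c² + 90a³b + 10a³c + 50a³ − 972b⁴ + 378b³c + 108b³ + 54b²c² + 18b²c + 1224b² − 36bc² − 516bc + 480b − 48c² − 240c + 480a    [combine like terms]

−594ab³ − 255ab²c − 510ab² − 21abc² + 289abc + 468a²b² + 7a²bc − 568a²b + 764ab + 46ac² + 326ac − 117a²c − 460a² − 5a²c² + 90a³b + 10a³c + 50a³ − 972b⁴ + 378b³c + 108b³ + 54b²c² + 18b²c + 1224b² − 36bc² − 516bc + 480b − 48c² − 240c + 480a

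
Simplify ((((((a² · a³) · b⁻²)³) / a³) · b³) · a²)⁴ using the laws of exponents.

a⁵⁶b⁻¹²

((((((a² · a³) · b⁻²)³) / a³) · b³) · a²)⁴
= ((((((a² · a³) · b⁻²)³) / a³) · b³)⁴) · ((a²)⁴)    [power of a product]
= ((((((a² · a³) · b⁻²)³) / a³)⁴) · ((b³)⁴)) · ((a²)⁴)    [power of a product]
= ((((((a² · a³) · b⁻²)³)⁴) / ((a³)⁴)) · ((b³)⁴)) · ((a²)⁴)    [power of a quotient]
= (((((a² · a³) · b⁻²)¹²) / ((a³)⁴)) · ((b³)⁴)) · ((a²)⁴)    [power of a power]
= (((((a² · a³)¹²) · ((b⁻²)¹²)) / ((a³)⁴)) · ((b³)⁴)) · ((a²)⁴)    [power of a product]
= ((((((a²)¹²) · ((a³)¹²)) · ((b⁻²)¹²)) / ((a³)⁴)) · ((b³)⁴)) · ((a²)⁴)    [power of a product]
= ((((a²⁴ · ((a³)¹²)) · ((b⁻²)¹²)) / ((a³)⁴)) · ((b³)⁴)) · ((a²)⁴)    [power of a power]
= ((((a²⁴ · a³⁶) · ((b⁻²)¹²)) / ((a³)⁴)) · ((b³)⁴)) · ((a²)⁴)    [power of a power]
= (((a⁶⁰ · ((b⁻²)¹²)) / ((a³)⁴)) · ((b³)⁴)) · ((a²)⁴)    [product of powers]
= (((a⁶⁰ · b⁻²⁴) / ((a³)⁴)) · ((b³)⁴)) · ((a²)⁴)    [power of a power]
= (((a⁶⁰ · b⁻²⁴) / a¹²) · ((b³)⁴)) · ((a²)⁴)    [power of a power]
= (((a⁶⁰ · b⁻²⁴) / a¹²) · b¹²) · ((a²)⁴)    [power of a power]
= (((a⁶⁰ · b⁻²⁴) / a¹²) · b¹²) · a⁸    [power of a power]
= a⁵⁶b⁻¹²    [quotient of powers; product of powers]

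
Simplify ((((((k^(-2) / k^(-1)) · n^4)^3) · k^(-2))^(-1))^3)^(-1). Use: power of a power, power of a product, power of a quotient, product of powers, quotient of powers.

((((((k^(-2) / k^(-1)) · n^4)^3) · k^(-2))^(-1))^3)^(-1)
= (((((k^(-2) / k^(-1)) · n^4)^3) · k^(-2))^(-1))^(-3)    [power of a power]
= ((((k^(-2) / k^(-1)) · n^4)^3) · k^(-2))^3    [power of a power]
= ((((k^(-2) / k^(-1)) · n^4)^3)^3) · ((k^(-2))^3)    [power of a product]
= (((k^(-2) / k^(-1)) · n^4)^9) · ((k^(-2))^3)    [power of a power]
= (((k^(-2) / k^(-1))^9) · ((n^4)^9)) · ((k^(-2))^3)    [power of a product]
= ((((k^(-2))^9) / ((k^(-1))^9)) · ((n^4)^9)) · ((k^(-2))^3)    [power of a quotient]
= ((k^(-18) / ((k^(-1))^9)) · ((n^4)^9)) · ((k^(-2))^3)    [power of a power]
= ((k^(-18) / k^(-9)) · ((n^4)^9)) · ((k^(-2))^3)    [power of a power]
= (k^(-9) · ((n^4)^9)) · ((k^(-2))^3)    [quotient of powers]
= (k^(-9) · n^36) · ((k^(-2))^3)    [power of a power]
= (k^(-9) · n^36) · k^(-6)    [power of a power]
= k^(-15)·n^36    [product of powers]

k^(-15)·n^36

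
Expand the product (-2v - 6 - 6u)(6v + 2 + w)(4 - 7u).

-48v^2 + 84uv^2 - 160v + 136uv - 8vw + 14uvw - 48 + 36u - 24w + 18uw + 252u^2v + 84u^2 + 42u^2w

(-2v - 6 - 6u)(6v + 2 + w)(4 - 7u)
= (-12v^2 - 4v - 2vw - 36v - 12 - 6w - 36uv - 12u - 6uw)(4 - 7u)    [distributive law]
= (-12v^2 - 40v - 2vw - 12 - 6w - 36uv - 12u - 6uw)(4 - 7u)    [combine like terms]
= -48v^2 + 84uv^2 - 160v + 280uv - 8vw + 14uvw - 48 + 84u - 24w + 42uw - 144uv + 252u^2v - 48u + 84u^2 - 24uw + 42u^2w    [distributive law]
= -48v^2 + 84uv^2 - 160v + 136uv - 8vw + 14uvw - 48 + 36u - 24w + 18uw + 252u^2v + 84u^2 + 42u^2w    [combine like terms]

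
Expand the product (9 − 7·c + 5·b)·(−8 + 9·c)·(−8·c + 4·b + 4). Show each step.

1124·c − 448·b − 288 − 1348·c^2 + 1048·b·c + 504·c^3 − 612·b·c^2 − 160·b^2 + 180·b^2·c

(9 − 7·c + 5·b)·(−8 + 9·c)·(−8·c + 4·b + 4)
= (−72 + 81·c + 56·c − 63·c^2 − 40·b + 45·b·c)·(−8·c + 4·b + 4)    [distributive law]
= (−72 + 137·c − 63·c^2 − 40·b + 45·b·c)·(−8·c + 4·b + 4)    [combine like terms]
= 576·c − 288·b − 288 − 1096·c^2 + 548·b·c + 548·c + 504·c^3 − 252·b·c^2 − 252·c^2 + 320·b·c − 160·b^2 − 160·b − 360·b·c^2 + 180·b^2·c + 180·b·c    [distributive law]
= 1124·c − 448·b − 288 − 1348·c^2 + 1048·b·c + 504·c^3 − 612·b·c^2 − 160·b^2 + 180·b^2·c    [combine like terms]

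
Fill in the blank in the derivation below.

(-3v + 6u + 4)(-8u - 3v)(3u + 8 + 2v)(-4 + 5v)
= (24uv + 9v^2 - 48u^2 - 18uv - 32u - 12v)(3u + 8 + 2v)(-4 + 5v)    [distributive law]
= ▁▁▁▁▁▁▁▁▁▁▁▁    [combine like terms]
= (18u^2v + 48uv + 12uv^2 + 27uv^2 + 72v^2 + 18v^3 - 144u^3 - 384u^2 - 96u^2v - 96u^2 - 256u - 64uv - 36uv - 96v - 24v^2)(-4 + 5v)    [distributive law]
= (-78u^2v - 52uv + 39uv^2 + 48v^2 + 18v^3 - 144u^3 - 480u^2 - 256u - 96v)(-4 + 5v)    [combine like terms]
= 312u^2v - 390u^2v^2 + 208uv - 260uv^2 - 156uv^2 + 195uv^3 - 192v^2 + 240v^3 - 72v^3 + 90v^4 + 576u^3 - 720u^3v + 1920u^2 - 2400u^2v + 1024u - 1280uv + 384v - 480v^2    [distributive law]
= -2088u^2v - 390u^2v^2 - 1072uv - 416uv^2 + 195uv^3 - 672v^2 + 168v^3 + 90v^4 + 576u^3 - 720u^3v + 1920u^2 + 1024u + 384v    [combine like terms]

Applying combine like terms to the line above:

(6uv + 9v^2 - 48u^2 - 32u - 12v)(3u + 8 + 2v)(-4 + 5v)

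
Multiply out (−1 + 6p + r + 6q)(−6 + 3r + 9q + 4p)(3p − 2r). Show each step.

18p − 12r + 53pr + 18r^2 − 135pq + 90qr − 120p^2 + 18p^2r − 35pr^2 + 234p^2q − 75pqr + 72p^3 − 6r^3 − 54qr^2 + 162pq^2 − 108q^2r

(−1 + 6p + r + 6q)(−6 + 3r + 9q + 4p)(3p − 2r)
= (6 − 3r − 9q − 4p − 36p + 18pr + 54pq + 24p^2 − 6r + 3r^2 + 9qr + 4pr − 36q + 18qr + 54q^2 + 24pq)(3p − 2r)    [distributive law]
= (6 − 9r − 45q − 40p + 22pr + 78pq + 24p^2 + 3r^2 + 27qr + 54q^2)(3p − 2r)    [combine like terms]
= 18p − 12r − 27pr + 18r^2 − 135pq + 90qr − 120p^2 + 80pr + 66p^2r − 44pr^2 + 234p^2q − 156pqr + 72p^3 − 48p^2r + 9pr^2 − 6r^3 + 81pqr − 54qr^2 + 162pq^2 − 108q^2r    [distributive law]
= 18p − 12r + 53pr + 18r^2 − 135pq + 90qr − 120p^2 + 18p^2r − 35pr^2 + 234p^2q − 75pqr + 72p^3 − 6r^3 − 54qr^2 + 162pq^2 − 108q^2r    [combine like terms]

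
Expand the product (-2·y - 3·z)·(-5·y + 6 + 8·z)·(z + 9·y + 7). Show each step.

y²·z + 90·y³ - 38·y² - 181·y·z - 84·y - 217·y·z² - 186·z² - 126·z - 24·z³

(-2·y - 3·z)·(-5·y + 6 + 8·z)·(z + 9·y + 7)
= (10·y² - 12·y - 16·y·z + 15·y·z - 18·z - 24·z²)·(z + 9·y + 7)    [distributive law]
= (10·y² - 12·y - y·z - 18·z - 24·z²)·(z + 9·y + 7)    [combine like terms]
= 10·y²·z + 90·y³ + 70·y² - 12·y·z - 108·y² - 84·y - y·z² - 9·y²·z - 7·y·z - 18·z² - 162·y·z - 126·z - 24·z³ - 216·y·z² - 168·z²    [distributive law]
= y²·z + 90·y³ - 38·y² - 181·y·z - 84·y - 217·y·z² - 186·z² - 126·z - 24·z³    [combine like terms]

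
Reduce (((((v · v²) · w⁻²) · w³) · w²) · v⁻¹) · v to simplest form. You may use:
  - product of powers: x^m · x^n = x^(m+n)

v³w³

(((((v · v²) · w⁻²) · w³) · w²) · v⁻¹) · v
= ((((v³ · w⁻²) · w³) · w²) · v⁻¹) · v    [product of powers]
= v³w³    [product of powers]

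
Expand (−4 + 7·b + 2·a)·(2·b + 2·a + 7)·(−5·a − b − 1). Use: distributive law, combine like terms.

−229·a·b − 55·b^2 − 13·b − 34·a^2 + 134·a + 28 − 88·a·b^2 − 14·b^3 − 94·a^2·b − 20·a^3

(−4 + 7·b + 2·a)·(2·b + 2·a + 7)·(−5·a − b − 1)
= (−8·b − 8·a − 28 + 14·b^2 + 14·a·b + 49·b + 4·a·b + 4·a^2 + 14·a)·(−5·a − b − 1)    [distributive law]
= (41·b + 6·a − 28 + 14·b^2 + 18·a·b + 4·a^2)·(−5·a − b − 1)    [combine like terms]
= −205·a·b − 41·b^2 − 41·b − 30·a^2 − 6·a·b − 6·a + 140·a + 28·b + 28 − 70·a·b^2 − 14·b^3 − 14·b^2 − 90·a^2·b − 18·a·b^2 − 18·a·b − 20·a^3 − 4·a^2·b − 4·a^2    [distributive law]
= −229·a·b − 55·b^2 − 13·b − 34·a^2 + 134·a + 28 − 88·a·b^2 − 14·b^3 − 94·a^2·b − 20·a^3    [combine like terms]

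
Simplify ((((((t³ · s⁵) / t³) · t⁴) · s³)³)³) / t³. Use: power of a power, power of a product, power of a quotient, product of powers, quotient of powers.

((((((t³ · s⁵) / t³) · t⁴) · s³)³)³) / t³
= (((((t³ · s⁵) / t³) · t⁴) · s³)⁹) / t³    [power of a power]
= (((((t³ · s⁵) / t³) · t⁴)⁹) · ((s³)⁹)) / t³    [power of a product]
= (((((t³ · s⁵) / t³)⁹) · ((t⁴)⁹)) · ((s³)⁹)) / t³    [power of a product]
= (((((t³ · s⁵)⁹) / ((t³)⁹)) · ((t⁴)⁹)) · ((s³)⁹)) / t³    [power of a quotient]
= ((((((t³)⁹) · ((s⁵)⁹)) / ((t³)⁹)) · ((t⁴)⁹)) · ((s³)⁹)) / t³    [power of a product]
= ((((t²⁷ · ((s⁵)⁹)) / ((t³)⁹)) · ((t⁴)⁹)) · ((s³)⁹)) / t³    [power of a power]
= ((((t²⁷ · s⁴⁵) / ((t³)⁹)) · ((t⁴)⁹)) · ((s³)⁹)) / t³    [power of a power]
= ((((t²⁷ · s⁴⁵) / t²⁷) · ((t⁴)⁹)) · ((s³)⁹)) / t³    [power of a power]
= ((((t²⁷ · s⁴⁵) / t²⁷) · t³⁶) · ((s³)⁹)) / t³    [power of a power]
= ((((t²⁷ · s⁴⁵) / t²⁷) · t³⁶) · s²⁷) / t³    [power of a power]
= s⁷²t³³    [quotient of powers; product of powers]

s⁷²t³³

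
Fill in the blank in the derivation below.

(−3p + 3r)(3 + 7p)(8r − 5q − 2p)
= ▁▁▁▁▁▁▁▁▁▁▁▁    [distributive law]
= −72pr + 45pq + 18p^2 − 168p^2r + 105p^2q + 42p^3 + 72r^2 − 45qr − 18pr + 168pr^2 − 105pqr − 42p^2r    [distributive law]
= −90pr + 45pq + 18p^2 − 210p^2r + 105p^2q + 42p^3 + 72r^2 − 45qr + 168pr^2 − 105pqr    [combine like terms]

After distributive law, the bracketed line is:

(−9p − 21p^2 + 9r + 21pr)(8r − 5q − 2p)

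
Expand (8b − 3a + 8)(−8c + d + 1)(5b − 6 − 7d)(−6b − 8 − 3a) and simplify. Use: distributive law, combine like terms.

(8b − 3a + 8)(−8c + d + 1)(5b − 6 − 7d)(−6b − 8 − 3a)
= (−64bc + 8bd + 8b + 24ac − 3ad − 3a − 64c + 8d + 8)(5b − 6 − 7d)(−6b − 8 − 3a)    [distributive law]
= (−320b²c + 384bc + 448bcd + 40b²d − 48bd − 56bd² + 40b² − 48b − 56bd + 120abc − 144ac − 168acd − 15abd + 18ad + 21ad² − 15ab + 18a + 21ad − 320bc + 384c + 448cd + 40bd − 48d − 56d² + 40b − 48 − 56d)(−6b − 8 − 3a)    [distributive law]
= (−320b²c + 64bc + 448bcd + 40b²d − 64bd − 56bd² + 40b² − 8b + 120abc − 144ac − 168acd − 15abd + 39ad + 21ad² − 15ab + 18a + 384c + 448cd − 104d − 56d² − 48)(−6b − 8 − 3a)    [combine like terms]
= 1920b³c + 2560b²c + 960ab²c − 384b²c − 512bc − 192abc − 2688b²cd − 3584bcd − 1344abcd − 240b³d − 320b²d − 120ab²d + 384b²d + 512bd + 192abd + 336b²d² + 448bd² + 168abd² − 240b³ − 320b² − 120ab² + 48b² + 64b + 24ab − 720ab²c − 960abc − 360a²bc + 864abc + 1152ac + 432a²c + 1008abcd + 1344acd + 504a²cd + 90ab²d + 120abd + 45a²bd − 234abd − 312ad − 117a²d − 126abd² − 168ad² − 63a²d² + 90ab² + 120ab + 45a²b − 108ab − 144a − 54a² − 2304bc − 3072c − 1152ac − 2688bcd − 3584cd − 1344acd + 624bd + 832d + 312ad + 336bd² + 448d² + 168ad² + 288b + 384 + 144a    [distributive law]
= 1920b³c + 2176b²c + 240ab²c − 2816bc − 288abc − 2688b²cd − 6272bcd − 336abcd − 240b³d + 64b²d − 30ab²d + 1136bd + 78abd + 336b²d² + 784bd² + 42abd² − 240b³ − 272b² − 30ab² + 352b + 36ab − 360a²bc + 432a²c + 504a²cd + 45a²bd − 117a²d − 63a²d² + 45a²b − 54a² − 3072c − 3584cd + 832d + 448d² + 384    [combine like terms]

1920b³c + 2176b²c + 240ab²c − 2816bc − 288abc − 2688b²cd − 6272bcd − 336abcd − 240b³d + 64b²d − 30ab²d + 1136bd + 78abd + 336b²d² + 784bd² + 42abd² − 240b³ − 272b² − 30ab² + 352b + 36ab − 360a²bc + 432a²c + 504a²cd + 45a²bd − 117a²d − 63a²d² + 45a²b − 54a² − 3072c − 3584cd + 832d + 448d² + 384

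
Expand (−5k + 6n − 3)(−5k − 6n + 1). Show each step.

(−5k + 6n − 3)(−5k − 6n + 1)
= 25k^2 + 30kn − 5k − 30kn − 36n^2 + 6n + 15k + 18n − 3    [distributive law]
= 25k^2 + 10k − 36n^2 + 24n − 3    [combine like terms]

25k^2 + 10k − 36n^2 + 24n − 3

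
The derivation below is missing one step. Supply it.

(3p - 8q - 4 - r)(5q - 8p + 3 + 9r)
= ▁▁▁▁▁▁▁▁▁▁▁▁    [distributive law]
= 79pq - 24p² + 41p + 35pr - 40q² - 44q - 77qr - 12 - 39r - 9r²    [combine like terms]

Applying distributive law to the line above:

15pq - 24p² + 9p + 27pr - 40q² + 64pq - 24q - 72qr - 20q + 32p - 12 - 36r - 5qr + 8pr - 3r - 9r²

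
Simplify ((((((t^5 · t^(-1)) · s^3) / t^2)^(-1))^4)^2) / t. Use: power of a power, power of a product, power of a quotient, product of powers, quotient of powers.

((((((t^5 · t^(-1)) · s^3) / t^2)^(-1))^4)^2) / t
= (((((t^5 · t^(-1)) · s^3) / t^2)^(-1))^8) / t    [power of a power]
= ((((t^5 · t^(-1)) · s^3) / t^2)^(-8)) / t    [power of a power]
= ((((t^5 · t^(-1)) · s^3)^(-8)) / ((t^2)^(-8))) / t    [power of a quotient]
= ((((t^5 · t^(-1))^(-8)) · ((s^3)^(-8))) / ((t^2)^(-8))) / t    [power of a product]
= (((((t^5)^(-8)) · ((t^(-1))^(-8))) · ((s^3)^(-8))) / ((t^2)^(-8))) / t    [power of a product]
= (((t^(-40) · ((t^(-1))^(-8))) · ((s^3)^(-8))) / ((t^2)^(-8))) / t    [power of a power]
= (((t^(-40) · t^8) · ((s^3)^(-8))) / ((t^2)^(-8))) / t    [power of a power]
= ((t^(-32) · ((s^3)^(-8))) / ((t^2)^(-8))) / t    [product of powers]
= ((t^(-32) · s^(-24)) / ((t^2)^(-8))) / t    [power of a power]
= ((t^(-32) · s^(-24)) / t^(-16)) / t    [power of a power]
= s^(-24)·t^(-17)    [quotient of powers; product of powers]

s^(-24)·t^(-17)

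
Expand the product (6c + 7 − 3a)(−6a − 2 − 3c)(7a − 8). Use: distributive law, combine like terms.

(6c + 7 − 3a)(−6a − 2 − 3c)(7a − 8)
= (−36ac − 12c − 18c^2 − 42a − 14 − 21c + 18a^2 + 6a + 9ac)(7a − 8)    [distributive law]
= (−27ac − 33c − 18c^2 − 36a − 14 + 18a^2)(7a − 8)    [combine like terms]
= −189a^2c + 216ac − 231ac + 264c − 126ac^2 + 144c^2 − 252a^2 + 288a − 98a + 112 + 126a^3 − 144a^2    [distributive law]
= −189a^2c − 15ac + 264c − 126ac^2 + 144c^2 − 396a^2 + 190a + 112 + 126a^3    [combine like terms]

−189a^2c − 15ac + 264c − 126ac^2 + 144c^2 − 396a^2 + 190a + 112 + 126a^3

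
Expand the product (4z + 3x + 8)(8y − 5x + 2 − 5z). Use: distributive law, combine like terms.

32yz − 35xz − 32z − 20z^2 + 24xy − 15x^2 − 34x + 64y + 16

(4z + 3x + 8)(8y − 5x + 2 − 5z)
= 32yz − 20xz + 8z − 20z^2 + 24xy − 15x^2 + 6x − 15xz + 64y − 40x + 16 − 40z    [distributive law]
= 32yz − 35xz − 32z − 20z^2 + 24xy − 15x^2 − 34x + 64y + 16    [combine like terms]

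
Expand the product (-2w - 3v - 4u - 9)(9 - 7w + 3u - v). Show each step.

(-2w - 3v - 4u - 9)(9 - 7w + 3u - v)
= -18w + 14w^2 - 6uw + 2vw - 27v + 21vw - 9uv + 3v^2 - 36u + 28uw - 12u^2 + 4uv - 81 + 63w - 27u + 9v    [distributive law]
= 45w + 14w^2 + 22uw + 23vw - 18v - 5uv + 3v^2 - 63u - 12u^2 - 81    [combine like terms]

45w + 14w^2 + 22uw + 23vw - 18v - 5uv + 3v^2 - 63u - 12u^2 - 81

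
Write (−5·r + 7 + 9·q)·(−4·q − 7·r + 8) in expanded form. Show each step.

(−5·r + 7 + 9·q)·(−4·q − 7·r + 8)
= 20·q·r + 35·r^2 − 40·r − 28·q − 49·r + 56 − 36·q^2 − 63·q·r + 72·q    [distributive law]
= −43·q·r + 35·r^2 − 89·r + 44·q + 56 − 36·q^2    [combine like terms]

−43·q·r + 35·r^2 − 89·r + 44·q + 56 − 36·q^2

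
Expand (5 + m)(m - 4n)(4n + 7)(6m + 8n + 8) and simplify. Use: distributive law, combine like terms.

(5 + m)(m - 4n)(4n + 7)(6m + 8n + 8)
= (5m - 20n + m² - 4mn)(4n + 7)(6m + 8n + 8)    [distributive law]
= (20mn + 35m - 80n² - 140n + 4m²n + 7m² - 16mn² - 28mn)(6m + 8n + 8)    [distributive law]
= (-8mn + 35m - 80n² - 140n + 4m²n + 7m² - 16mn²)(6m + 8n + 8)    [combine like terms]
= -48m²n - 64mn² - 64mn + 210m² + 280mn + 280m - 480mn² - 640n³ - 640n² - 840mn - 1120n² - 1120n + 24m³n + 32m²n² + 32m²n + 42m³ + 56m²n + 56m² - 96m²n² - 128mn³ - 128mn²    [distributive law]
= 40m²n - 672mn² - 624mn + 266m² + 280m - 640n³ - 1760n² - 1120n + 24m³n - 64m²n² + 42m³ - 128mn³    [combine like terms]

40m²n - 672mn² - 624mn + 266m² + 280m - 640n³ - 1760n² - 1120n + 24m³n - 64m²n² + 42m³ - 128mn³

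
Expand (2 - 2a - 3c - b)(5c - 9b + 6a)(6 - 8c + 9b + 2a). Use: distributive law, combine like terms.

(2 - 2a - 3c - b)(5c - 9b + 6a)(6 - 8c + 9b + 2a)
= (10c - 18b + 12a - 10ac + 18ab - 12a^2 - 15c^2 + 27bc - 18ac - 5bc + 9b^2 - 6ab)(6 - 8c + 9b + 2a)    [distributive law]
= (10c - 18b + 12a - 28ac + 12ab - 12a^2 - 15c^2 + 22bc + 9b^2)(6 - 8c + 9b + 2a)    [combine like terms]
= 60c - 80c^2 + 90bc + 20ac - 108b + 144bc - 162b^2 - 36ab + 72a - 96ac + 108ab + 24a^2 - 168ac + 224ac^2 - 252abc - 56a^2c + 72ab - 96abc + 108ab^2 + 24a^2b - 72a^2 + 96a^2c - 108a^2b - 24a^3 - 90c^2 + 120c^3 - 135bc^2 - 30ac^2 + 132bc - 176bc^2 + 198b^2c + 44abc + 54b^2 - 72b^2c + 81b^3 + 18ab^2    [distributive law]
= 60c - 170c^2 + 366bc - 244ac - 108b - 108b^2 + 144ab + 72a - 48a^2 + 194ac^2 - 304abc + 40a^2c + 126ab^2 - 84a^2b - 24a^3 + 120c^3 - 311bc^2 + 126b^2c + 81b^3    [combine like terms]

60c - 170c^2 + 366bc - 244ac - 108b - 108b^2 + 144ab + 72a - 48a^2 + 194ac^2 - 304abc + 40a^2c + 126ab^2 - 84a^2b - 24a^3 + 120c^3 - 311bc^2 + 126b^2c + 81b^3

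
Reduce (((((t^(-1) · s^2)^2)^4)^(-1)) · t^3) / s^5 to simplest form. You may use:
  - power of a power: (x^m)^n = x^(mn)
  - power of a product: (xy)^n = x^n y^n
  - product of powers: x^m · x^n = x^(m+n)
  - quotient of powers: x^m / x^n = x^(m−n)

(((((t^(-1) · s^2)^2)^4)^(-1)) · t^3) / s^5
= ((((t^(-1) · s^2)^2)^(-4)) · t^3) / s^5    [power of a power]
= (((t^(-1) · s^2)^(-8)) · t^3) / s^5    [power of a power]
= ((((t^(-1))^(-8)) · ((s^2)^(-8))) · t^3) / s^5    [power of a product]
= ((t^8 · ((s^2)^(-8))) · t^3) / s^5    [power of a power]
= ((t^8 · s^(-16)) · t^3) / s^5    [power of a power]
= s^(-21)t^11    [quotient of powers; product of powers]

s^(-21)t^11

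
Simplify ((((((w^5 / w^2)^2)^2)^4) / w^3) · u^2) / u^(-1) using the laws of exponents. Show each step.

((((((w^5 / w^2)^2)^2)^4) / w^3) · u^2) / u^(-1)
= (((((w^5 / w^2)^2)^8) / w^3) · u^2) / u^(-1)    [power of a power]
= ((((w^5 / w^2)^16) / w^3) · u^2) / u^(-1)    [power of a power]
= (((((w^5)^16) / ((w^2)^16)) / w^3) · u^2) / u^(-1)    [power of a quotient]
= (((w^80 / ((w^2)^16)) / w^3) · u^2) / u^(-1)    [power of a power]
= (((w^80 / w^32) / w^3) · u^2) / u^(-1)    [power of a power]
= ((w^48 / w^3) · u^2) / u^(-1)    [quotient of powers]
= (w^45 · u^2) / u^(-1)    [quotient of powers]
= u^3w^45    [quotient of powers]

u^3w^45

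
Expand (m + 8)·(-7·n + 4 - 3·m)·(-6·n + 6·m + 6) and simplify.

(m + 8)·(-7·n + 4 - 3·m)·(-6·n + 6·m + 6)
= (-7·m·n + 4·m - 3·m^2 - 56·n + 32 - 24·m)·(-6·n + 6·m + 6)    [distributive law]
= (-7·m·n - 20·m - 3·m^2 - 56·n + 32)·(-6·n + 6·m + 6)    [combine like terms]
= 42·m·n^2 - 42·m^2·n - 42·m·n + 120·m·n - 120·m^2 - 120·m + 18·m^2·n - 18·m^3 - 18·m^2 + 336·n^2 - 336·m·n - 336·n - 192·n + 192·m + 192    [distributive law]
= 42·m·n^2 - 24·m^2·n - 258·m·n - 138·m^2 + 72·m - 18·m^3 + 336·n^2 - 528·n + 192    [combine like terms]

42·m·n^2 - 24·m^2·n - 258·m·n - 138·m^2 + 72·m - 18·m^3 + 336·n^2 - 528·n + 192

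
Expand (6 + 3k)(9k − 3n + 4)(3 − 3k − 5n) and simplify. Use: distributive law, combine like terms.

126k − 117k² − 303kn − 174n + 90n² + 72 − 81k³ − 108k²n + 45kn²

(6 + 3k)(9k − 3n + 4)(3 − 3k − 5n)
= (54k − 18n + 24 + 27k² − 9kn + 12k)(3 − 3k − 5n)    [distributive law]
= (66k − 18n + 24 + 27k² − 9kn)(3 − 3k − 5n)    [combine like terms]
= 198k − 198k² − 330kn − 54n + 54kn + 90n² + 72 − 72k − 120n + 81k² − 81k³ − 135k²n − 27kn + 27k²n + 45kn²    [distributive law]
= 126k − 117k² − 303kn − 174n + 90n² + 72 − 81k³ − 108k²n + 45kn²    [combine like terms]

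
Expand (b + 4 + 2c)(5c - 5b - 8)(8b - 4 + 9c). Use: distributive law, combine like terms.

-85b^2c - 200bc + 35bc^2 - 40b^3 - 204b^2 - 144b - 304c - 4c^2 + 128 + 90c^3

(b + 4 + 2c)(5c - 5b - 8)(8b - 4 + 9c)
= (5bc - 5b^2 - 8b + 20c - 20b - 32 + 10c^2 - 10bc - 16c)(8b - 4 + 9c)    [distributive law]
= (-5bc - 5b^2 - 28b + 4c - 32 + 10c^2)(8b - 4 + 9c)    [combine like terms]
= -40b^2c + 20bc - 45bc^2 - 40b^3 + 20b^2 - 45b^2c - 224b^2 + 112b - 252bc + 32bc - 16c + 36c^2 - 256b + 128 - 288c + 80bc^2 - 40c^2 + 90c^3    [distributive law]
= -85b^2c - 200bc + 35bc^2 - 40b^3 - 204b^2 - 144b - 304c - 4c^2 + 128 + 90c^3    [combine like terms]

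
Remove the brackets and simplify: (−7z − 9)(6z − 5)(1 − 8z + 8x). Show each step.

110z² + 336z³ − 336xz² − 379z − 152xz + 45 + 360x

(−7z − 9)(6z − 5)(1 − 8z + 8x)
= (−42z² + 35z − 54z + 45)(1 − 8z + 8x)    [distributive law]
= (−42z² − 19z + 45)(1 − 8z + 8x)    [combine like terms]
= −42z² + 336z³ − 336xz² − 19z + 152z² − 152xz + 45 − 360z + 360x    [distributive law]
= 110z² + 336z³ − 336xz² − 379z − 152xz + 45 + 360x    [combine like terms]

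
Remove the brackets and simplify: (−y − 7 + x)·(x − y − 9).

(−y − 7 + x)·(x − y − 9)
= −x·y + y^2 + 9·y − 7·x + 7·y + 63 + x^2 − x·y − 9·x    [distributive law]
= −2·x·y + y^2 + 16·y − 16·x + 63 + x^2    [combine like terms]

−2·x·y + y^2 + 16·y − 16·x + 63 + x^2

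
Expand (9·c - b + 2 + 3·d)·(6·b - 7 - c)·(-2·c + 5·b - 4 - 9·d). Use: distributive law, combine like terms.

-155·b·c² + 287·b²·c - 583·b·c - 546·b·c·d + 166·c² + 288·c + 639·c·d + 18·c³ + 87·c²·d - 30·b³ + 119·b² + 144·b²·d - 146·b - 348·b·d + 56 + 210·d - 162·b·d² + 189·d² + 27·c·d²

(9·c - b + 2 + 3·d)·(6·b - 7 - c)·(-2·c + 5·b - 4 - 9·d)
= (54·b·c - 63·c - 9·c² - 6·b² + 7·b + b·c + 12·b - 14 - 2·c + 18·b·d - 21·d - 3·c·d)·(-2·c + 5·b - 4 - 9·d)    [distributive law]
= (55·b·c - 65·c - 9·c² - 6·b² + 19·b - 14 + 18·b·d - 21·d - 3·c·d)·(-2·c + 5·b - 4 - 9·d)    [combine like terms]
= -110·b·c² + 275·b²·c - 220·b·c - 495·b·c·d + 130·c² - 325·b·c + 260·c + 585·c·d + 18·c³ - 45·b·c² + 36·c² + 81·c²·d + 12·b²·c - 30·b³ + 24·b² + 54·b²·d - 38·b·c + 95·b² - 76·b - 171·b·d + 28·c - 70·b + 56 + 126·d - 36·b·c·d + 90·b²·d - 72·b·d - 162·b·d² + 42·c·d - 105·b·d + 84·d + 189·d² + 6·c²·d - 15·b·c·d + 12·c·d + 27·c·d²    [distributive law]
= -155·b·c² + 287·b²·c - 583·b·c - 546·b·c·d + 166·c² + 288·c + 639·c·d + 18·c³ + 87·c²·d - 30·b³ + 119·b² + 144·b²·d - 146·b - 348·b·d + 56 + 210·d - 162·b·d² + 189·d² + 27·c·d²    [combine like terms]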